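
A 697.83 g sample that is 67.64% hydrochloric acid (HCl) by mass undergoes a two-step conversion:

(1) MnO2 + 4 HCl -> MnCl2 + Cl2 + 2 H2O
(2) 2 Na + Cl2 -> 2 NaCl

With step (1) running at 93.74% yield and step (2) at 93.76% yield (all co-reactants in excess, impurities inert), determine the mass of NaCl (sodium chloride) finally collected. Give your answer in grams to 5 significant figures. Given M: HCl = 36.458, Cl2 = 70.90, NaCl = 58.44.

332.49 g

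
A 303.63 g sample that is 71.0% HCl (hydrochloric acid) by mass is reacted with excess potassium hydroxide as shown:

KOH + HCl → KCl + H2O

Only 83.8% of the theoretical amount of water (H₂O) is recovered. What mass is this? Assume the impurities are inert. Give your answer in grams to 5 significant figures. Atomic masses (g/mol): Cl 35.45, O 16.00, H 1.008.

Pure HCl available = 303.63 g × 0.710 = 215.577 g.
M(HCl) = 1.008 + 35.45 = 36.458 g/mol.
M(H2O) = 2(1.008) + 16.00 = 18.016 g/mol.
n(HCl) = 215.577 g / 36.458 g/mol = 5.91303 mol.
From the equation the HCl:H2O mole ratio is 1:1, so n(H2O) = 5.91303 × 1/1 = 5.91303 mol.
Mass of H2O = 5.91303 mol × 18.016 g/mol = 106.529 g.
Actual mass collected = 106.529 g × 0.838 = 89.2714 g.

89.271 g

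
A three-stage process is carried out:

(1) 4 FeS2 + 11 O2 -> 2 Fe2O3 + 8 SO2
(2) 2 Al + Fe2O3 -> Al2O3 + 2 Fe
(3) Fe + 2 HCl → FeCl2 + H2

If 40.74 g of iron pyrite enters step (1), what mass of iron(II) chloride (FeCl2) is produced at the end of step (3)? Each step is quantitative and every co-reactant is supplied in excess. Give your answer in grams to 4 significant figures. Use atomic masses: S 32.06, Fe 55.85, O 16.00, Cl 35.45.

M(FeS2) = 55.85 + 2(32.06) = 119.97 g/mol.
M(FeCl2) = 55.85 + 2(35.45) = 126.75 g/mol.
n(FeS2) = 40.74 / 119.97 = 0.33958 mol.
Reaction (1): FeS2→Fe2O3 ratio 4:2 ⇒ n(Fe2O3) = 0.16979 mol.
Reaction (2): Fe2O3→Fe ratio 1:2 ⇒ n(Fe) = 0.33958 mol.
Reaction (3): Fe→FeCl2 ratio 1:1 ⇒ n(FeCl2) = 0.33958 mol.
Mass of FeCl2 = 0.33958 × 126.75 = 43.042 g.

43.04 g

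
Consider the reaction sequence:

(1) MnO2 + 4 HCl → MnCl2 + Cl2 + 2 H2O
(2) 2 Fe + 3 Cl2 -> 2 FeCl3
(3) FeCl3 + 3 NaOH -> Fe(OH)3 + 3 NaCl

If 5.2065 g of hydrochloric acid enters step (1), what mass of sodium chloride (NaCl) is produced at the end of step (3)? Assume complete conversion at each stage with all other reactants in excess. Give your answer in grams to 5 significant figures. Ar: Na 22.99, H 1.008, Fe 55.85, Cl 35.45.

4.1729 g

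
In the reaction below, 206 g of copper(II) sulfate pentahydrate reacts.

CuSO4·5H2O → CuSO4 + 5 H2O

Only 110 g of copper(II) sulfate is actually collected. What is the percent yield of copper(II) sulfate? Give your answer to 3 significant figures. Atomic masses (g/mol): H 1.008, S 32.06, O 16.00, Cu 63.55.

83.5 %

M(CuSO4·5H2O) = 63.55 + 32.06 + 9(16.00) + 10(1.008) = 249.69 g/mol.
M(CuSO4) = 63.55 + 32.06 + 4(16.00) = 159.61 g/mol.
n(CuSO4·5H2O) = 206.0 g / 249.69 g/mol = 0.8250 mol.
From the equation the CuSO4·5H2O:CuSO4 mole ratio is 1:1, so n(CuSO4) = 0.8250 × 1/1 = 0.8250 mol.
Mass of CuSO4 = 0.8250 mol × 159.61 g/mol = 131.7 g.
This is the theoretical yield. Percent yield = 110 g / 131.7 g × 100% = 83.53%.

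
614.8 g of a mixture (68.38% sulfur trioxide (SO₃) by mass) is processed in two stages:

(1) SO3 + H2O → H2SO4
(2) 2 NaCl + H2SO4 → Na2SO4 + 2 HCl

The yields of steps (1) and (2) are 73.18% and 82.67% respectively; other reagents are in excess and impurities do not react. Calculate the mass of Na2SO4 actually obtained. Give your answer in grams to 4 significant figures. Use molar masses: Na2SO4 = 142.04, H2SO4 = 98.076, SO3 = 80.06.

Pure SO3 = 614.8 × 0.6838 = 420.40 g.
n(SO3) = 420.40 / 80.06 = 5.2511 mol.
Step 1 (SO3:H2SO4 = 1:1): theoretical n(H2SO4) = 5.2511 mol; at 73.18% yield, n(H2SO4) = 3.8427 mol.
Step 2 (H2SO4:Na2SO4 = 1:1): theoretical n(Na2SO4) = 3.8427 mol, so theoretical mass = 3.8427 × 142.04 = 545.82 g.
At 82.67% yield, actual mass of Na2SO4 = 545.82 × 0.8267 = 451.23 g.

451.2 g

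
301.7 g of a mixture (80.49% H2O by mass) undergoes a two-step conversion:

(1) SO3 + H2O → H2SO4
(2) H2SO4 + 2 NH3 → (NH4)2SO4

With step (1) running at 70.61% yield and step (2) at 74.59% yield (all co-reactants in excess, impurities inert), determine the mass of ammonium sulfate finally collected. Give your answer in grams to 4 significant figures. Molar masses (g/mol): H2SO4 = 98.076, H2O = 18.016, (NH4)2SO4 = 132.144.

938.1 g

Pure H2O = 301.7 × 0.8049 = 242.84 g.
n(H2O) = 242.84 / 18.016 = 13.479 mol.
Step 1 (H2O:H2SO4 = 1:1): theoretical n(H2SO4) = 13.479 mol; at 70.61% yield, n(H2SO4) = 9.5175 mol.
Step 2 (H2SO4:(NH4)2SO4 = 1:1): theoretical n((NH4)2SO4) = 9.5175 mol, so theoretical mass = 9.5175 × 132.144 = 1257.7 g.
At 74.59% yield, actual mass of (NH4)2SO4 = 1257.7 × 0.7459 = 938.11 g.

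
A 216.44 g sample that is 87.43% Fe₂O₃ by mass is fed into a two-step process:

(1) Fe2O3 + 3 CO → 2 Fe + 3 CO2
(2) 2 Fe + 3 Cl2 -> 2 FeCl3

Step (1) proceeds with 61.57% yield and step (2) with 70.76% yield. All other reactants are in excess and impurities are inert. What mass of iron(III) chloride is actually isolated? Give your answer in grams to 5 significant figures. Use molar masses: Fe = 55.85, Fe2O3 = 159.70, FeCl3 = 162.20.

Pure Fe2O3 = 216.44 × 0.8743 = 189.233 g.
n(Fe2O3) = 189.233 / 159.70 = 1.18493 mol.
Step 1 (Fe2O3:Fe = 1:2): theoretical n(Fe) = 2.36986 mol; at 61.57% yield, n(Fe) = 1.45912 mol.
Step 2 (Fe:FeCl3 = 2:2): theoretical n(FeCl3) = 1.45912 mol, so theoretical mass = 1.45912 × 162.20 = 236.670 g.
At 70.76% yield, actual mass of FeCl3 = 236.670 × 0.7076 = 167.468 g.

167.47 g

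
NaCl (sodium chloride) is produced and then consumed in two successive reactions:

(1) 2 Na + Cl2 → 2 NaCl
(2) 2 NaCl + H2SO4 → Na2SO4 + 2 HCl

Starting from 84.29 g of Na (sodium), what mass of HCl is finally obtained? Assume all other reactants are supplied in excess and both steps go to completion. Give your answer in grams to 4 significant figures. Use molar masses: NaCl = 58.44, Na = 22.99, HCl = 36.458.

133.7 g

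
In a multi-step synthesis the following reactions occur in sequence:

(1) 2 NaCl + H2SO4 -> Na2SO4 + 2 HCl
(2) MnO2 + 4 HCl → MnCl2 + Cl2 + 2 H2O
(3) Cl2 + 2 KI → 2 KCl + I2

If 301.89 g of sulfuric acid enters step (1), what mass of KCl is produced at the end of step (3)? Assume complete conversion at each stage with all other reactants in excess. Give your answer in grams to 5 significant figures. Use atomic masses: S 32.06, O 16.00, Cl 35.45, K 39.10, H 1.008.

229.47 g

M(H2SO4) = 2(1.008) + 32.06 + 4(16.00) = 98.076 g/mol.
M(KCl) = 39.10 + 35.45 = 74.55 g/mol.
n(H2SO4) = 301.89 / 98.076 = 3.07812 mol.
Reaction (1): H2SO4→HCl ratio 1:2 ⇒ n(HCl) = 6.15625 mol.
Reaction (2): HCl→Cl2 ratio 4:1 ⇒ n(Cl2) = 1.53906 mol.
Reaction (3): Cl2→KCl ratio 1:2 ⇒ n(KCl) = 3.07812 mol.
Mass of KCl = 3.07812 × 74.55 = 229.474 g.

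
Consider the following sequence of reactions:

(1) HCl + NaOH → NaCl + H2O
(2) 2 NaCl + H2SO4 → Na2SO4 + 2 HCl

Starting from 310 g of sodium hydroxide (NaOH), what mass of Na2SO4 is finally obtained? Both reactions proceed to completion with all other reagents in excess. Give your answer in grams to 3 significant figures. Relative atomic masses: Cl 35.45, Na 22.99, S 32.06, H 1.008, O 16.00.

M(NaOH) = 22.99 + 16.00 + 1.008 = 39.998 g/mol.
M(Na2SO4) = 2(22.99) + 32.06 + 4(16.00) = 142.04 g/mol.
n(NaOH) = 310.0 / 39.998 = 7.750 mol.
Step 1 gives a 1:1 ratio of NaOH to NaCl, so n(NaCl) = 7.750 mol.
In step 2 the NaCl:Na2SO4 ratio is 2:1, so n(Na2SO4) = 3.875 mol.
Mass of Na2SO4 = 3.875 × 142.04 = 550.4 g.

550 g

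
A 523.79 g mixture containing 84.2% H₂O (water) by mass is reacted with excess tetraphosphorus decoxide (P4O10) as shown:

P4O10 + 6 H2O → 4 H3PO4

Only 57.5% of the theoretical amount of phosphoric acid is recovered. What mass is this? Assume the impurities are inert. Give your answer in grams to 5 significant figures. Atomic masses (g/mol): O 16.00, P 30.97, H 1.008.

Pure H2O available = 523.79 g × 0.842 = 441.031 g.
M(H2O) = 2(1.008) + 16.00 = 18.016 g/mol.
M(H3PO4) = 3(1.008) + 30.97 + 4(16.00) = 97.994 g/mol.
n(H2O) = 441.031 g / 18.016 g/mol = 24.4800 mol.
From the equation the H2O:H3PO4 mole ratio is 6:4, so n(H3PO4) = 24.4800 × 4/6 = 16.3200 mol.
Mass of H3PO4 = 16.3200 mol × 97.994 g/mol = 1599.26 g.
Actual mass collected = 1599.26 g × 0.575 = 919.575 g.

919.57 g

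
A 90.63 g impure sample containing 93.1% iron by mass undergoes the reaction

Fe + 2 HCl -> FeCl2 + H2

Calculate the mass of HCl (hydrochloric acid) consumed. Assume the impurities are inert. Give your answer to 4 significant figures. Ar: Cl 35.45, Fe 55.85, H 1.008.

110.2 g

Mass of pure Fe = 90.63 g × 0.931 = 84.377 g.
M(Fe) = 55.85 g/mol.
M(HCl) = 1.008 + 35.45 = 36.458 g/mol.
n(Fe) = 84.377 g / 55.85 g/mol = 1.5108 mol.
From the equation the Fe:HCl mole ratio is 1:2, so n(HCl) = 1.5108 × 2/1 = 3.0215 mol.
Mass of HCl = 3.0215 mol × 36.458 g/mol = 110.16 g.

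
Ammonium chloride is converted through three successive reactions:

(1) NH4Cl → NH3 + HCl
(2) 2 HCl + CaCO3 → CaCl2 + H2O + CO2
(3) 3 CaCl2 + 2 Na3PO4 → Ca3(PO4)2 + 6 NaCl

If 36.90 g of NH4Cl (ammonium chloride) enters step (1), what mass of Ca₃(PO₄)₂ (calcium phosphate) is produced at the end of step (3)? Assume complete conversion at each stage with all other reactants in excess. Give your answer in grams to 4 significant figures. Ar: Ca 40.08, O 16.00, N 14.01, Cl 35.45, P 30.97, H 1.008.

35.66 g

M(NH4Cl) = 14.01 + 4(1.008) + 35.45 = 53.492 g/mol.
M(Ca3(PO4)2) = 3(40.08) + 2(30.97) + 8(16.00) = 310.18 g/mol.
n(NH4Cl) = 36.90 / 53.492 = 0.68982 mol.
Reaction (1): NH4Cl→HCl ratio 1:1 ⇒ n(HCl) = 0.68982 mol.
Reaction (2): HCl→CaCl2 ratio 2:1 ⇒ n(CaCl2) = 0.34491 mol.
Reaction (3): CaCl2→Ca3(PO4)2 ratio 3:1 ⇒ n(Ca3(PO4)2) = 0.11497 mol.
Mass of Ca3(PO4)2 = 0.11497 × 310.18 = 35.662 g.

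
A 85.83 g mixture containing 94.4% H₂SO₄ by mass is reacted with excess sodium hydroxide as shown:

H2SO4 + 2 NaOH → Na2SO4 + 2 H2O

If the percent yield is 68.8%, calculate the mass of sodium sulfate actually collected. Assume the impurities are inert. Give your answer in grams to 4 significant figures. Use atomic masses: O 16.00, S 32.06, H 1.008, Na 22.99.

80.73 g

Pure H2SO4 available = 85.83 g × 0.944 = 81.024 g.
M(H2SO4) = 2(1.008) + 32.06 + 4(16.00) = 98.076 g/mol.
M(Na2SO4) = 2(22.99) + 32.06 + 4(16.00) = 142.04 g/mol.
n(H2SO4) = 81.024 g / 98.076 g/mol = 0.82613 mol.
From the equation the H2SO4:Na2SO4 mole ratio is 1:1, so n(Na2SO4) = 0.82613 × 1/1 = 0.82613 mol.
Mass of Na2SO4 = 0.82613 mol × 142.04 g/mol = 117.34 g.
Actual mass collected = 117.34 g × 0.688 = 80.732 g.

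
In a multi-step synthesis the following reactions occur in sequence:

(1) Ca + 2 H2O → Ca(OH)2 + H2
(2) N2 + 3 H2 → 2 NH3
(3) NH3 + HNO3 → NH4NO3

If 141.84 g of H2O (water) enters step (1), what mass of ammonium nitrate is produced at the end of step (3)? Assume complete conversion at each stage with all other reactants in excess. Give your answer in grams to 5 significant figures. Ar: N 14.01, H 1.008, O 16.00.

210.08 g

M(H2O) = 2(1.008) + 16.00 = 18.016 g/mol.
M(NH4NO3) = 2(14.01) + 4(1.008) + 3(16.00) = 80.052 g/mol.
n(H2O) = 141.84 / 18.016 = 7.87300 mol.
Reaction (1): H2O→H2 ratio 2:1 ⇒ n(H2) = 3.93650 mol.
Reaction (2): H2→NH3 ratio 3:2 ⇒ n(NH3) = 2.62433 mol.
Reaction (3): NH3→NH4NO3 ratio 1:1 ⇒ n(NH4NO3) = 2.62433 mol.
Mass of NH4NO3 = 2.62433 × 80.052 = 210.083 g.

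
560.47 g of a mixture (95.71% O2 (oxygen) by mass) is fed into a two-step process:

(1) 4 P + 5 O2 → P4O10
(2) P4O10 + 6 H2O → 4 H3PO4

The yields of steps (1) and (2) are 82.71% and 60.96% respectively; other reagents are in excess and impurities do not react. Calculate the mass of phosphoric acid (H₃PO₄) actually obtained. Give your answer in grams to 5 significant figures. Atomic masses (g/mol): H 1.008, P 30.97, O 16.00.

662.60 g

Pure O2 = 560.47 × 0.9571 = 536.426 g.
M(O2) = 2(16.00) = 32.00 g/mol.
M(H3PO4) = 3(1.008) + 30.97 + 4(16.00) = 97.994 g/mol.
n(O2) = 536.426 / 32.00 = 16.7633 mol.
Step 1 (O2:P4O10 = 5:1): theoretical n(P4O10) = 3.35266 mol; at 82.71% yield, n(P4O10) = 2.77299 mol.
Step 2 (P4O10:H3PO4 = 1:4): theoretical n(H3PO4) = 11.0919 mol, so theoretical mass = 11.0919 × 97.994 = 1086.94 g.
At 60.96% yield, actual mass of H3PO4 = 1086.94 × 0.6096 = 662.601 g.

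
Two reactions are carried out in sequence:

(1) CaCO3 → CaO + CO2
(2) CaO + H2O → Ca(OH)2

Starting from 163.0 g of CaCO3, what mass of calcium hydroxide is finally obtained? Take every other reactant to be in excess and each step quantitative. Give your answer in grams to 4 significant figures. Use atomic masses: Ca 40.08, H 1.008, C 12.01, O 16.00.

M(CaCO3) = 40.08 + 12.01 + 3(16.00) = 100.09 g/mol.
M(Ca(OH)2) = 40.08 + 2(16.00) + 2(1.008) = 74.096 g/mol.
n(CaCO3) = 163.00 / 100.09 = 1.6285 mol.
Step 1 gives a 1:1 ratio of CaCO3 to CaO, so n(CaO) = 1.6285 mol.
In step 2 the CaO:Ca(OH)2 ratio is 1:1, so n(Ca(OH)2) = 1.6285 mol.
Mass of Ca(OH)2 = 1.6285 × 74.096 = 120.67 g.

120.7 g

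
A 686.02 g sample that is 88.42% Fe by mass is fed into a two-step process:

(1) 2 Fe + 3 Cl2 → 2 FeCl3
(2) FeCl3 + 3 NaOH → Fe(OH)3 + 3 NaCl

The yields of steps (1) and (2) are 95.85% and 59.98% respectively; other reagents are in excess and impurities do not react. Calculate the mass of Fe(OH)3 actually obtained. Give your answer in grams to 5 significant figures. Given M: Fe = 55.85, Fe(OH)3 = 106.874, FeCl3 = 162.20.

Pure Fe = 686.02 × 0.8842 = 606.579 g.
n(Fe) = 606.579 / 55.85 = 10.8609 mol.
Step 1 (Fe:FeCl3 = 2:2): theoretical n(FeCl3) = 10.8609 mol; at 95.85% yield, n(FeCl3) = 10.4101 mol.
Step 2 (FeCl3:Fe(OH)3 = 1:1): theoretical n(Fe(OH)3) = 10.4101 mol, so theoretical mass = 10.4101 × 106.874 = 1112.57 g.
At 59.98% yield, actual mass of Fe(OH)3 = 1112.57 × 0.5998 = 667.321 g.

667.32 g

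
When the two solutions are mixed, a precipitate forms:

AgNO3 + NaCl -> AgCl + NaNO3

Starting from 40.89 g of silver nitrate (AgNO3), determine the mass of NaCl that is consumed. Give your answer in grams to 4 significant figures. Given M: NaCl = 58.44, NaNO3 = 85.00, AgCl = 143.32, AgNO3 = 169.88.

n(AgNO3) = 40.890 g / 169.88 g/mol = 0.24070 mol.
From the equation the AgNO3:NaCl mole ratio is 1:1, so n(NaCl) = 0.24070 × 1/1 = 0.24070 mol.
Mass of NaCl = 0.24070 mol × 58.44 g/mol = 14.066 g.

14.07 g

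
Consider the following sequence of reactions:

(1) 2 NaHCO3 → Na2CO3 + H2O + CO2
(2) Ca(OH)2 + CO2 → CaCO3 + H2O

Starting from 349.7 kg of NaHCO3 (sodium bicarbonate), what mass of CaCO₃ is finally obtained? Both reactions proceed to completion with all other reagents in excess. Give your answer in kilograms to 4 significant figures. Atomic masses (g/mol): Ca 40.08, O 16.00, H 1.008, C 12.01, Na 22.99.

M(NaHCO3) = 22.99 + 1.008 + 12.01 + 3(16.00) = 84.008 g/mol.
M(CaCO3) = 40.08 + 12.01 + 3(16.00) = 100.09 g/mol.
349.7 kg = 349700 g.
n(NaHCO3) = 349700 / 84.008 = 4162.7 mol.
Step 1 gives a 2:1 ratio of NaHCO3 to CO2, so n(CO2) = 2081.3 mol.
In step 2 the CO2:CaCO3 ratio is 1:1, so n(CaCO3) = 2081.3 mol.
Mass of CaCO3 = 2081.3 × 100.09 = 208320 g = 208.3 kg.

208.3 kg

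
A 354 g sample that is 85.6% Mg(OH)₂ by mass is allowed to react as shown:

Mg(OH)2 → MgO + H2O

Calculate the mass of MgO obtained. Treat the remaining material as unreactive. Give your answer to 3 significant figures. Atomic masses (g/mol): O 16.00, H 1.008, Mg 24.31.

Mass of pure Mg(OH)2 = 354 g × 0.856 = 303.0 g.
M(Mg(OH)2) = 24.31 + 2(16.00) + 2(1.008) = 58.326 g/mol.
M(MgO) = 24.31 + 16.00 = 40.31 g/mol.
n(Mg(OH)2) = 303.0 g / 58.326 g/mol = 5.195 mol.
From the equation the Mg(OH)2:MgO mole ratio is 1:1, so n(MgO) = 5.195 × 1/1 = 5.195 mol.
Mass of MgO = 5.195 mol × 40.31 g/mol = 209.4 g.

209 g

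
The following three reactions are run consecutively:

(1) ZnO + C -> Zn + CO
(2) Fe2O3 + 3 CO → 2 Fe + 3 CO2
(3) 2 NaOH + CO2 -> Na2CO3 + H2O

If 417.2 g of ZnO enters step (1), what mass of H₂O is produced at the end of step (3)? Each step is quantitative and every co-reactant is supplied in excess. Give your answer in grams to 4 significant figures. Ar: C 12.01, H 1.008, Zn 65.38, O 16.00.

92.36 g

M(ZnO) = 65.38 + 16.00 = 81.38 g/mol.
M(H2O) = 2(1.008) + 16.00 = 18.016 g/mol.
n(ZnO) = 417.2 / 81.38 = 5.1266 mol.
Reaction (1): ZnO→CO ratio 1:1 ⇒ n(CO) = 5.1266 mol.
Reaction (2): CO→CO2 ratio 3:3 ⇒ n(CO2) = 5.1266 mol.
Reaction (3): CO2→H2O ratio 1:1 ⇒ n(H2O) = 5.1266 mol.
Mass of H2O = 5.1266 × 18.016 = 92.360 g.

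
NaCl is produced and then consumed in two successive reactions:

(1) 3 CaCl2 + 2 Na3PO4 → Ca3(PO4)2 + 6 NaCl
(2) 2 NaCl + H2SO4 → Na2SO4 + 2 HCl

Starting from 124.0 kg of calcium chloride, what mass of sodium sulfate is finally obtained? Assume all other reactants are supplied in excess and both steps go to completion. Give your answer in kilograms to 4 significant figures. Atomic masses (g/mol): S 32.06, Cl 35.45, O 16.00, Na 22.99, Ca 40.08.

158.7 kg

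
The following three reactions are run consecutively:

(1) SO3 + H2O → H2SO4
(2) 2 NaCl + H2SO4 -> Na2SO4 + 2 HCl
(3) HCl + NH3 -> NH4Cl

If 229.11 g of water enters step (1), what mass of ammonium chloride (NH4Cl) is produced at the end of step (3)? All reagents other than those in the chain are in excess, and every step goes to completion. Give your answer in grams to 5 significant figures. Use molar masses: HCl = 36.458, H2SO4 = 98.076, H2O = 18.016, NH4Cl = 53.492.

n(H2O) = 229.11 / 18.016 = 12.7170 mol.
Reaction (1): H2O→H2SO4 ratio 1:1 ⇒ n(H2SO4) = 12.7170 mol.
Reaction (2): H2SO4→HCl ratio 1:2 ⇒ n(HCl) = 25.4341 mol.
Reaction (3): HCl→NH4Cl ratio 1:1 ⇒ n(NH4Cl) = 25.4341 mol.
Mass of NH4Cl = 25.4341 × 53.492 = 1360.52 g.

1360.5 g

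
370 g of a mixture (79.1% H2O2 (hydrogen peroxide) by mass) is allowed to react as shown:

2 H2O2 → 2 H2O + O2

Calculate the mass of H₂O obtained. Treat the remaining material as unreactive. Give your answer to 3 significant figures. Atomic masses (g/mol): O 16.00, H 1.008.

Mass of pure H2O2 = 370 g × 0.791 = 292.7 g.
M(H2O2) = 2(1.008) + 2(16.00) = 34.016 g/mol.
M(H2O) = 2(1.008) + 16.00 = 18.016 g/mol.
n(H2O2) = 292.7 g / 34.016 g/mol = 8.604 mol.
From the equation the H2O2:H2O mole ratio is 2:2, so n(H2O) = 8.604 × 2/2 = 8.604 mol.
Mass of H2O = 8.604 mol × 18.016 g/mol = 155.0 g.

155 g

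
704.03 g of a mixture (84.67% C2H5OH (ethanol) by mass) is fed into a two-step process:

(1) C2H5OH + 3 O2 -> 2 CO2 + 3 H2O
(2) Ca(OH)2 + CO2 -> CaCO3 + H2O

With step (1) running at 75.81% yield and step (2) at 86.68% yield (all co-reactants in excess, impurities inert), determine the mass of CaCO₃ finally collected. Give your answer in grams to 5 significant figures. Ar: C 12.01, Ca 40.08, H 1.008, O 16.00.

1702.1 g

Pure C2H5OH = 704.03 × 0.8467 = 596.102 g.
M(C2H5OH) = 2(12.01) + 6(1.008) + 16.00 = 46.068 g/mol.
M(CaCO3) = 40.08 + 12.01 + 3(16.00) = 100.09 g/mol.
n(C2H5OH) = 596.102 / 46.068 = 12.9396 mol.
Step 1 (C2H5OH:CO2 = 1:2): theoretical n(CO2) = 25.8792 mol; at 75.81% yield, n(CO2) = 19.6190 mol.
Step 2 (CO2:CaCO3 = 1:1): theoretical n(CaCO3) = 19.6190 mol, so theoretical mass = 19.6190 × 100.09 = 1963.67 g.
At 86.68% yield, actual mass of CaCO3 = 1963.67 × 0.8668 = 1702.11 g.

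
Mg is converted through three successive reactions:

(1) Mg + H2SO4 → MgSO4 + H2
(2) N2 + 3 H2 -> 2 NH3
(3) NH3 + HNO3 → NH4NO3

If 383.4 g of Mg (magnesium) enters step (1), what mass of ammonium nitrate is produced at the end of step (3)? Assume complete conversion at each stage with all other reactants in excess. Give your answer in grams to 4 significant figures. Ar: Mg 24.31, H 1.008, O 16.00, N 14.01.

841.7 g

M(Mg) = 24.31 g/mol.
M(NH4NO3) = 2(14.01) + 4(1.008) + 3(16.00) = 80.052 g/mol.
n(Mg) = 383.4 / 24.31 = 15.771 mol.
Reaction (1): Mg→H2 ratio 1:1 ⇒ n(H2) = 15.771 mol.
Reaction (2): H2→NH3 ratio 3:2 ⇒ n(NH3) = 10.514 mol.
Reaction (3): NH3→NH4NO3 ratio 1:1 ⇒ n(NH4NO3) = 10.514 mol.
Mass of NH4NO3 = 10.514 × 80.052 = 841.68 g.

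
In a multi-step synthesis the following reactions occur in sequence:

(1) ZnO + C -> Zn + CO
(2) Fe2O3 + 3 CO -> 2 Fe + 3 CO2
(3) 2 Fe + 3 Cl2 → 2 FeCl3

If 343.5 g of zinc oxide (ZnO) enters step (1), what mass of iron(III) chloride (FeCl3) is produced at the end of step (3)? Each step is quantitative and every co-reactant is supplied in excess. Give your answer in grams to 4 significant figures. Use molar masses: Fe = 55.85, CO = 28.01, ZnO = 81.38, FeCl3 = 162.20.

n(ZnO) = 343.5 / 81.38 = 4.2209 mol.
Reaction (1): ZnO→CO ratio 1:1 ⇒ n(CO) = 4.2209 mol.
Reaction (2): CO→Fe ratio 3:2 ⇒ n(Fe) = 2.8140 mol.
Reaction (3): Fe→FeCl3 ratio 2:2 ⇒ n(FeCl3) = 2.8140 mol.
Mass of FeCl3 = 2.8140 × 162.20 = 456.42 g.

456.4 g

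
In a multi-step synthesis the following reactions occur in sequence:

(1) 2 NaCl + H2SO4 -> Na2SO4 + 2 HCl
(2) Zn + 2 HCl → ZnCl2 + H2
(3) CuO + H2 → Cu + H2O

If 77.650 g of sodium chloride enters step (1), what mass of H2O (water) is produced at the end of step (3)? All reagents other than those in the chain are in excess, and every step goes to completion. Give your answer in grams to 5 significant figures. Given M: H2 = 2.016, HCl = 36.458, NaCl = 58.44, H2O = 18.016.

11.969 g

n(NaCl) = 77.650 / 58.44 = 1.32871 mol.
Reaction (1): NaCl→HCl ratio 2:2 ⇒ n(HCl) = 1.32871 mol.
Reaction (2): HCl→H2 ratio 2:1 ⇒ n(H2) = 0.664357 mol.
Reaction (3): H2→H2O ratio 1:1 ⇒ n(H2O) = 0.664357 mol.
Mass of H2O = 0.664357 × 18.016 = 11.9690 g.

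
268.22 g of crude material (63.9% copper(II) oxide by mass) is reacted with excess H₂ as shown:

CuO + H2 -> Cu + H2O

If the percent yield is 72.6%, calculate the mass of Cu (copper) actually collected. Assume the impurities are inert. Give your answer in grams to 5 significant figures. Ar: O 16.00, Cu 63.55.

99.404 g

Pure CuO available = 268.22 g × 0.639 = 171.393 g.
M(CuO) = 63.55 + 16.00 = 79.55 g/mol.
M(Cu) = 63.55 g/mol.
n(CuO) = 171.393 g / 79.55 g/mol = 2.15453 mol.
From the equation the CuO:Cu mole ratio is 1:1, so n(Cu) = 2.15453 × 1/1 = 2.15453 mol.
Mass of Cu = 2.15453 mol × 63.55 g/mol = 136.920 g.
Actual mass collected = 136.920 g × 0.726 = 99.4040 g.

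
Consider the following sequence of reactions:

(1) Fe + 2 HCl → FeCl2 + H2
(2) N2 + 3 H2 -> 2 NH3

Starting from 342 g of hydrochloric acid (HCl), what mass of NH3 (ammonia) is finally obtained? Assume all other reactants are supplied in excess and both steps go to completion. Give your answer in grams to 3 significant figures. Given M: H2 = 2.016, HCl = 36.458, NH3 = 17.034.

n(HCl) = 342.0 / 36.458 = 9.381 mol.
Step 1 gives a 2:1 ratio of HCl to H2, so n(H2) = 4.690 mol.
In step 2 the H2:NH3 ratio is 3:2, so n(NH3) = 3.127 mol.
Mass of NH3 = 3.127 × 17.034 = 53.26 g.

53.3 g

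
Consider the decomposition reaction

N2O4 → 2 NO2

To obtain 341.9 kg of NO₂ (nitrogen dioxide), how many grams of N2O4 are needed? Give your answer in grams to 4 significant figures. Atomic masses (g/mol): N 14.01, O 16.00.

M(NO2) = 14.01 + 2(16.00) = 46.01 g/mol.
M(N2O4) = 2(14.01) + 4(16.00) = 92.02 g/mol.
Convert: 341.9 kg = 341900 g.
n(NO2) = 341900 g / 46.01 g/mol = 7431.0 mol.
From the equation the NO2:N2O4 mole ratio is 2:1, so n(N2O4) = 7431.0 × 1/2 = 3715.5 mol.
Mass of N2O4 = 3715.5 mol × 92.02 g/mol = 341900 g.

341900 g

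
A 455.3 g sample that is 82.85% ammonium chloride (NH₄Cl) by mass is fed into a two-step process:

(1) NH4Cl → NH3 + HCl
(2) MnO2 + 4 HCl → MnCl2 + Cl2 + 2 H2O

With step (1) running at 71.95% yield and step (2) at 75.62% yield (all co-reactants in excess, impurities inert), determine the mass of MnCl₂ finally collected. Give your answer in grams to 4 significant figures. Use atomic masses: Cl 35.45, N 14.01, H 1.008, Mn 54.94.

120.7 g

Pure NH4Cl = 455.3 × 0.8285 = 377.22 g.
M(NH4Cl) = 14.01 + 4(1.008) + 35.45 = 53.492 g/mol.
M(MnCl2) = 54.94 + 2(35.45) = 125.84 g/mol.
n(NH4Cl) = 377.22 / 53.492 = 7.0518 mol.
Step 1 (NH4Cl:HCl = 1:1): theoretical n(HCl) = 7.0518 mol; at 71.95% yield, n(HCl) = 5.0738 mol.
Step 2 (HCl:MnCl2 = 4:1): theoretical n(MnCl2) = 1.2684 mol, so theoretical mass = 1.2684 × 125.84 = 159.62 g.
At 75.62% yield, actual mass of MnCl2 = 159.62 × 0.7562 = 120.71 g.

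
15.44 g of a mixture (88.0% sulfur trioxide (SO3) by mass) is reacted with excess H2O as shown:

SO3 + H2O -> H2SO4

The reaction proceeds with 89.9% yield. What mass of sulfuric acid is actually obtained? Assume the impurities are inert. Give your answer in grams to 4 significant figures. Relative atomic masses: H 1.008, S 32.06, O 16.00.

14.96 g

Pure SO3 available = 15.44 g × 0.880 = 13.587 g.
M(SO3) = 32.06 + 3(16.00) = 80.06 g/mol.
M(H2SO4) = 2(1.008) + 32.06 + 4(16.00) = 98.076 g/mol.
n(SO3) = 13.587 g / 80.06 g/mol = 0.16971 mol.
From the equation the SO3:H2SO4 mole ratio is 1:1, so n(H2SO4) = 0.16971 × 1/1 = 0.16971 mol.
Mass of H2SO4 = 0.16971 mol × 98.076 g/mol = 16.645 g.
Actual mass collected = 16.645 g × 0.899 = 14.964 g.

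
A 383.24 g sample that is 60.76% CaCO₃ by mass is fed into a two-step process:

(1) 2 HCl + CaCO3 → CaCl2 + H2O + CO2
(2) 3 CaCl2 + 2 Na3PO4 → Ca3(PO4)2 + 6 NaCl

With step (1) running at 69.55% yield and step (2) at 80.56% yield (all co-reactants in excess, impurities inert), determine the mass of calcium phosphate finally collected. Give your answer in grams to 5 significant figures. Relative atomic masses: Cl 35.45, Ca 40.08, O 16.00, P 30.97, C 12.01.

Pure CaCO3 = 383.24 × 0.6076 = 232.857 g.
M(CaCO3) = 40.08 + 12.01 + 3(16.00) = 100.09 g/mol.
M(Ca3(PO4)2) = 3(40.08) + 2(30.97) + 8(16.00) = 310.18 g/mol.
n(CaCO3) = 232.857 / 100.09 = 2.32647 mol.
Step 1 (CaCO3:CaCl2 = 1:1): theoretical n(CaCl2) = 2.32647 mol; at 69.55% yield, n(CaCl2) = 1.61806 mol.
Step 2 (CaCl2:Ca3(PO4)2 = 3:1): theoretical n(Ca3(PO4)2) = 0.539354 mol, so theoretical mass = 0.539354 × 310.18 = 167.297 g.
At 80.56% yield, actual mass of Ca3(PO4)2 = 167.297 × 0.8056 = 134.774 g.

134.77 g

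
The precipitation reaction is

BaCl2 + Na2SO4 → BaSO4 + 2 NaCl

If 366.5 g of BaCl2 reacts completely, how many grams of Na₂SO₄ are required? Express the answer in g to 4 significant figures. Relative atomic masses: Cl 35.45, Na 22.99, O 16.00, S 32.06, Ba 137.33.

250.0 g

M(BaCl2) = 137.33 + 2(35.45) = 208.23 g/mol.
M(Na2SO4) = 2(22.99) + 32.06 + 4(16.00) = 142.04 g/mol.
n(BaCl2) = 366.50 g / 208.23 g/mol = 1.7601 mol.
From the equation the BaCl2:Na2SO4 mole ratio is 1:1, so n(Na2SO4) = 1.7601 × 1/1 = 1.7601 mol.
Mass of Na2SO4 = 1.7601 mol × 142.04 g/mol = 250.00 g.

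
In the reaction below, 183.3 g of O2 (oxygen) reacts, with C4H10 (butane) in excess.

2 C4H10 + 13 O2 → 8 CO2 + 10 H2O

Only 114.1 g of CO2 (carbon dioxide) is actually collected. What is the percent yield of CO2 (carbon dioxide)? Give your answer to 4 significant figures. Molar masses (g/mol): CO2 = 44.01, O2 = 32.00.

n(O2) = 183.30 g / 32.00 g/mol = 5.7281 mol.
From the equation the O2:CO2 mole ratio is 13:8, so n(CO2) = 5.7281 × 8/13 = 3.5250 mol.
Mass of CO2 = 3.5250 mol × 44.01 g/mol = 155.14 g.
This is the theoretical yield. Percent yield = 114.1 g / 155.14 g × 100% = 73.549%.

73.55 %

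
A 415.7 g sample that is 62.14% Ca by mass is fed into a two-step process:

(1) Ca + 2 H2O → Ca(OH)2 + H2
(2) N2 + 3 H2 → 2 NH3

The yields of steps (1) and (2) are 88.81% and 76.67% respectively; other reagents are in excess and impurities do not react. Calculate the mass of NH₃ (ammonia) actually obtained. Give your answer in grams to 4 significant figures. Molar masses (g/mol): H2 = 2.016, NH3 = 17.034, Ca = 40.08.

Pure Ca = 415.7 × 0.6214 = 258.32 g.
n(Ca) = 258.32 / 40.08 = 6.4450 mol.
Step 1 (Ca:H2 = 1:1): theoretical n(H2) = 6.4450 mol; at 88.81% yield, n(H2) = 5.7238 mol.
Step 2 (H2:NH3 = 3:2): theoretical n(NH3) = 3.8159 mol, so theoretical mass = 3.8159 × 17.034 = 65.000 g.
At 76.67% yield, actual mass of NH3 = 65.000 × 0.7667 = 49.835 g.

49.84 g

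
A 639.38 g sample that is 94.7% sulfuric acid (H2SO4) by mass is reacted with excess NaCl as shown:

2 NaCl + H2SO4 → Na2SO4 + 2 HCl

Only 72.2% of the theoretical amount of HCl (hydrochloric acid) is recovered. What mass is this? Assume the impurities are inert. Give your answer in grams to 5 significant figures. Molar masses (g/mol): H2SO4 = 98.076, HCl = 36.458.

Pure H2SO4 available = 639.38 g × 0.947 = 605.493 g.
n(H2SO4) = 605.493 g / 98.076 g/mol = 6.17371 mol.
From the equation the H2SO4:HCl mole ratio is 1:2, so n(HCl) = 6.17371 × 2/1 = 12.3474 mol.
Mass of HCl = 12.3474 mol × 36.458 g/mol = 450.162 g.
Actual mass collected = 450.162 g × 0.722 = 325.017 g.

325.02 g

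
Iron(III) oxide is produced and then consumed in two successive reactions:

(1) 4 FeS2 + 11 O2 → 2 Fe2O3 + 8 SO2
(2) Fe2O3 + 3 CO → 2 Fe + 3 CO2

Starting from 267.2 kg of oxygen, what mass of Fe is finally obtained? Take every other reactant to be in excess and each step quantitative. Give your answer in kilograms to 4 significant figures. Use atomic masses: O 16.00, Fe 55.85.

169.6 kg

M(O2) = 2(16.00) = 32.00 g/mol.
M(Fe) = 55.85 g/mol.
267.2 kg = 267200 g.
n(O2) = 267200 / 32.00 = 8350.0 mol.
Step 1 gives a 11:2 ratio of O2 to Fe2O3, so n(Fe2O3) = 1518.2 mol.
In step 2 the Fe2O3:Fe ratio is 1:2, so n(Fe) = 3036.4 mol.
Mass of Fe = 3036.4 × 55.85 = 169580 g = 169.6 kg.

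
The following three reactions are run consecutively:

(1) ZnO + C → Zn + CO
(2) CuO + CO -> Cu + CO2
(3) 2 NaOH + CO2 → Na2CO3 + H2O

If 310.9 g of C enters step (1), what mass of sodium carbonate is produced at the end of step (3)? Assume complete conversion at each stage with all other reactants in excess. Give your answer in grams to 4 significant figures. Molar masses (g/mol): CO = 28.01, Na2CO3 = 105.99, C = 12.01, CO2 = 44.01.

n(C) = 310.9 / 12.01 = 25.887 mol.
Reaction (1): C→CO ratio 1:1 ⇒ n(CO) = 25.887 mol.
Reaction (2): CO→CO2 ratio 1:1 ⇒ n(CO2) = 25.887 mol.
Reaction (3): CO2→Na2CO3 ratio 1:1 ⇒ n(Na2CO3) = 25.887 mol.
Mass of Na2CO3 = 25.887 × 105.99 = 2743.7 g.

2744 g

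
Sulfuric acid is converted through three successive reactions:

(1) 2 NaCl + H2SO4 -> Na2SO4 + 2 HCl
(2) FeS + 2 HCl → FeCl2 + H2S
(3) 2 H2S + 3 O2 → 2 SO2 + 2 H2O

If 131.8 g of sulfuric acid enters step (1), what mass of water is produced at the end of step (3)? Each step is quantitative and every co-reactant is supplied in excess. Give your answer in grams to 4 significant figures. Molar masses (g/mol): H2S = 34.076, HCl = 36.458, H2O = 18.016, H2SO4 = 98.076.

24.21 g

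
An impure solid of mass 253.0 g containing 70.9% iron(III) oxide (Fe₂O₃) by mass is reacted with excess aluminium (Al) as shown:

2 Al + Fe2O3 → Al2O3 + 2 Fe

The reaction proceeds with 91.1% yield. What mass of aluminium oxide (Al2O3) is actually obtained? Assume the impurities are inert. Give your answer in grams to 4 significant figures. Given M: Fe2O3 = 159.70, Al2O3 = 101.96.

104.3 g

Pure Fe2O3 available = 253.0 g × 0.709 = 179.38 g.
n(Fe2O3) = 179.38 g / 159.70 g/mol = 1.1232 mol.
From the equation the Fe2O3:Al2O3 mole ratio is 1:1, so n(Al2O3) = 1.1232 × 1/1 = 1.1232 mol.
Mass of Al2O3 = 1.1232 mol × 101.96 g/mol = 114.52 g.
Actual mass collected = 114.52 g × 0.911 = 104.33 g.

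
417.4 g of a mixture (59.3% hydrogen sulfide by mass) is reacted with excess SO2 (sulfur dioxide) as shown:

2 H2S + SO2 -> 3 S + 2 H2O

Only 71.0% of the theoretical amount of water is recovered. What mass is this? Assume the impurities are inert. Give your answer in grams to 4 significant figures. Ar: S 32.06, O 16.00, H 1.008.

Pure H2S available = 417.4 g × 0.593 = 247.52 g.
M(H2S) = 2(1.008) + 32.06 = 34.076 g/mol.
M(H2O) = 2(1.008) + 16.00 = 18.016 g/mol.
n(H2S) = 247.52 g / 34.076 g/mol = 7.2637 mol.
From the equation the H2S:H2O mole ratio is 2:2, so n(H2O) = 7.2637 × 2/2 = 7.2637 mol.
Mass of H2O = 7.2637 mol × 18.016 g/mol = 130.86 g.
Actual mass collected = 130.86 g × 0.710 = 92.913 g.

92.91 g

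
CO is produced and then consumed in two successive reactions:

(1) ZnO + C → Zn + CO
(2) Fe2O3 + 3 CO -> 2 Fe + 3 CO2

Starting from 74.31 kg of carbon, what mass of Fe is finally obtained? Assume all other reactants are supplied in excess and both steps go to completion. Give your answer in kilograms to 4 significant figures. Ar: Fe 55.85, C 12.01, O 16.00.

M(C) = 12.01 g/mol.
M(Fe) = 55.85 g/mol.
74.31 kg = 74310 g.
n(C) = 74310 / 12.01 = 6187.3 mol.
Step 1 gives a 1:1 ratio of C to CO, so n(CO) = 6187.3 mol.
In step 2 the CO:Fe ratio is 3:2, so n(Fe) = 4124.9 mol.
Mass of Fe = 4124.9 × 55.85 = 230380 g = 230.4 kg.

230.4 kg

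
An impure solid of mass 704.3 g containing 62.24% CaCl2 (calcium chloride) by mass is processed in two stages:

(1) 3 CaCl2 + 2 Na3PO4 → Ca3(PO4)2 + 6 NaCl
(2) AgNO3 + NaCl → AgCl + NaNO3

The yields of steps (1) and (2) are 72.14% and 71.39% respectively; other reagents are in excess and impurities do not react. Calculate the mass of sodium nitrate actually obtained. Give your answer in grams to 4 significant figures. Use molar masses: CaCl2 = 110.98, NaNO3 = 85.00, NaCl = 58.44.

Pure CaCl2 = 704.3 × 0.6224 = 438.36 g.
n(CaCl2) = 438.36 / 110.98 = 3.9499 mol.
Step 1 (CaCl2:NaCl = 3:6): theoretical n(NaCl) = 7.8997 mol; at 72.14% yield, n(NaCl) = 5.6989 mol.
Step 2 (NaCl:NaNO3 = 1:1): theoretical n(NaNO3) = 5.6989 mol, so theoretical mass = 5.6989 × 85.00 = 484.40 g.
At 71.39% yield, actual mass of NaNO3 = 484.40 × 0.7139 = 345.82 g.

345.8 g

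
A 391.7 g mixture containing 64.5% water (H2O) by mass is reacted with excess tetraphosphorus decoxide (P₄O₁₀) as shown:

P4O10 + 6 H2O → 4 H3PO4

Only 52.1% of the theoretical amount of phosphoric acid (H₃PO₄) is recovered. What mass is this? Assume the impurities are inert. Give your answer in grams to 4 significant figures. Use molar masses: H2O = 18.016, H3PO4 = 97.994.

477.3 g

Pure H2O available = 391.7 g × 0.645 = 252.65 g.
n(H2O) = 252.65 g / 18.016 g/mol = 14.023 mol.
From the equation the H2O:H3PO4 mole ratio is 6:4, so n(H3PO4) = 14.023 × 4/6 = 9.3490 mol.
Mass of H3PO4 = 9.3490 mol × 97.994 g/mol = 916.14 g.
Actual mass collected = 916.14 g × 0.521 = 477.31 g.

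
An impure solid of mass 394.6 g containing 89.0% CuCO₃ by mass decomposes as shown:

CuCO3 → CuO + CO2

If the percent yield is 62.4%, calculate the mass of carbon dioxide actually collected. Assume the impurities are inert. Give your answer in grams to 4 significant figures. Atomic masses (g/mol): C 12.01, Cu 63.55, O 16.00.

78.06 g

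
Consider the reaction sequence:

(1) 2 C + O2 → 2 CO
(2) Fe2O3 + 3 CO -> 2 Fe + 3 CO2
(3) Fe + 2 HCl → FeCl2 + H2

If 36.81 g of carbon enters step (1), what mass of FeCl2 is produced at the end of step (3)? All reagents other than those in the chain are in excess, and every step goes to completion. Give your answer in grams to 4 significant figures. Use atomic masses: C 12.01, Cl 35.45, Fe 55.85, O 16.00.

259.0 g

M(C) = 12.01 g/mol.
M(FeCl2) = 55.85 + 2(35.45) = 126.75 g/mol.
n(C) = 36.81 / 12.01 = 3.0649 mol.
Reaction (1): C→CO ratio 2:2 ⇒ n(CO) = 3.0649 mol.
Reaction (2): CO→Fe ratio 3:2 ⇒ n(Fe) = 2.0433 mol.
Reaction (3): Fe→FeCl2 ratio 1:1 ⇒ n(FeCl2) = 2.0433 mol.
Mass of FeCl2 = 2.0433 × 126.75 = 258.99 g.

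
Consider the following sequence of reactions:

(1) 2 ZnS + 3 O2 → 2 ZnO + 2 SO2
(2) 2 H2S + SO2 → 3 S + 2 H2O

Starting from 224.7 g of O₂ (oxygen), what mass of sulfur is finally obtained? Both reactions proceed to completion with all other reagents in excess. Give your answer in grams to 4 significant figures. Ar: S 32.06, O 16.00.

450.2 g

M(O2) = 2(16.00) = 32.00 g/mol.
M(S) = 32.06 g/mol.
n(O2) = 224.70 / 32.00 = 7.0219 mol.
Step 1 gives a 3:2 ratio of O2 to SO2, so n(SO2) = 4.6812 mol.
In step 2 the SO2:S ratio is 1:3, so n(S) = 14.044 mol.
Mass of S = 14.044 × 32.06 = 450.24 g.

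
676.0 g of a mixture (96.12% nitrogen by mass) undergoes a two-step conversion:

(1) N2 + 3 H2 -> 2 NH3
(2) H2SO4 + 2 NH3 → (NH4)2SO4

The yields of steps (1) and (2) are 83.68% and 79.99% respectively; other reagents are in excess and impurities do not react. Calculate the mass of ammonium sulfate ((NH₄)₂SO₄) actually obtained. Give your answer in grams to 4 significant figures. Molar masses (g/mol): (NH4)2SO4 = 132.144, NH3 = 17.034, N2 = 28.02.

2051 g

Pure N2 = 676.0 × 0.9612 = 649.77 g.
n(N2) = 649.77 / 28.02 = 23.190 mol.
Step 1 (N2:NH3 = 1:2): theoretical n(NH3) = 46.379 mol; at 83.68% yield, n(NH3) = 38.810 mol.
Step 2 (NH3:(NH4)2SO4 = 2:1): theoretical n((NH4)2SO4) = 19.405 mol, so theoretical mass = 19.405 × 132.144 = 2564.3 g.
At 79.99% yield, actual mass of (NH4)2SO4 = 2564.3 × 0.7999 = 2051.1 g.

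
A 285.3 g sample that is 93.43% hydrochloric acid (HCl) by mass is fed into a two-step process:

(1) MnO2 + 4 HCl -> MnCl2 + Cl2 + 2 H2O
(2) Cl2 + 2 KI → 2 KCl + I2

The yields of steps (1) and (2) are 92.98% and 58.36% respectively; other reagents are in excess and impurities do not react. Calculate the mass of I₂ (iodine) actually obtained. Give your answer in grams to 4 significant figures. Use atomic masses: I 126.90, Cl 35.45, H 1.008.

Pure HCl = 285.3 × 0.9343 = 266.56 g.
M(HCl) = 1.008 + 35.45 = 36.458 g/mol.
M(I2) = 2(126.90) = 253.80 g/mol.
n(HCl) = 266.56 / 36.458 = 7.3113 mol.
Step 1 (HCl:Cl2 = 4:1): theoretical n(Cl2) = 1.8278 mol; at 92.98% yield, n(Cl2) = 1.6995 mol.
Step 2 (Cl2:I2 = 1:1): theoretical n(I2) = 1.6995 mol, so theoretical mass = 1.6995 × 253.80 = 431.34 g.
At 58.36% yield, actual mass of I2 = 431.34 × 0.5836 = 251.73 g.

251.7 g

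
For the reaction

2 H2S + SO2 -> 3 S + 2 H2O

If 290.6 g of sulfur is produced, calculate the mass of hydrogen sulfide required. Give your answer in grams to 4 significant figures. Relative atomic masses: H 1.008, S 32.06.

205.9 g

M(S) = 32.06 g/mol.
M(H2S) = 2(1.008) + 32.06 = 34.076 g/mol.
n(S) = 290.60 g / 32.06 g/mol = 9.0643 mol.
From the equation the S:H2S mole ratio is 3:2, so n(H2S) = 9.0643 × 2/3 = 6.0428 mol.
Mass of H2S = 6.0428 mol × 34.076 g/mol = 205.92 g.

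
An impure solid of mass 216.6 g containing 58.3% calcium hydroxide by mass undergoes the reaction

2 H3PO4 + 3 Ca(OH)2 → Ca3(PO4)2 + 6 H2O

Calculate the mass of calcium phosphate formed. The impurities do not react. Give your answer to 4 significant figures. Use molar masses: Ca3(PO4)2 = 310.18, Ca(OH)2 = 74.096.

176.2 g

Mass of pure Ca(OH)2 = 216.6 g × 0.583 = 126.28 g.
n(Ca(OH)2) = 126.28 g / 74.096 g/mol = 1.7042 mol.
From the equation the Ca(OH)2:Ca3(PO4)2 mole ratio is 3:1, so n(Ca3(PO4)2) = 1.7042 × 1/3 = 0.56808 mol.
Mass of Ca3(PO4)2 = 0.56808 mol × 310.18 g/mol = 176.21 g.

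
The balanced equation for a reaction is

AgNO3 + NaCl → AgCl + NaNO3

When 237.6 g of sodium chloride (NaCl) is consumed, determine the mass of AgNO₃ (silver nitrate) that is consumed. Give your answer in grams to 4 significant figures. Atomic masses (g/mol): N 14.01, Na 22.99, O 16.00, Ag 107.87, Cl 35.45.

690.7 g

M(NaCl) = 22.99 + 35.45 = 58.44 g/mol.
M(AgNO3) = 107.87 + 14.01 + 3(16.00) = 169.88 g/mol.
n(NaCl) = 237.60 g / 58.44 g/mol = 4.0657 mol.
From the equation the NaCl:AgNO3 mole ratio is 1:1, so n(AgNO3) = 4.0657 × 1/1 = 4.0657 mol.
Mass of AgNO3 = 4.0657 mol × 169.88 g/mol = 690.68 g.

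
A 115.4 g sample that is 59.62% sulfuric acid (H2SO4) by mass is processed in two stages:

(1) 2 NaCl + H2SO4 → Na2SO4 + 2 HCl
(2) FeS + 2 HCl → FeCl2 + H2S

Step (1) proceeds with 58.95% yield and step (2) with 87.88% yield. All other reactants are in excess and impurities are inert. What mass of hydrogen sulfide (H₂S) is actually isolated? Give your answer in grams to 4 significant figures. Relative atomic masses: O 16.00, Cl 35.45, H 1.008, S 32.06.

12.38 g

Pure H2SO4 = 115.4 × 0.5962 = 68.801 g.
M(H2SO4) = 2(1.008) + 32.06 + 4(16.00) = 98.076 g/mol.
M(H2S) = 2(1.008) + 32.06 = 34.076 g/mol.
n(H2SO4) = 68.801 / 98.076 = 0.70151 mol.
Step 1 (H2SO4:HCl = 1:2): theoretical n(HCl) = 1.4030 mol; at 58.95% yield, n(HCl) = 0.82708 mol.
Step 2 (HCl:H2S = 2:1): theoretical n(H2S) = 0.41354 mol, so theoretical mass = 0.41354 × 34.076 = 14.092 g.
At 87.88% yield, actual mass of H2S = 14.092 × 0.8788 = 12.384 g.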